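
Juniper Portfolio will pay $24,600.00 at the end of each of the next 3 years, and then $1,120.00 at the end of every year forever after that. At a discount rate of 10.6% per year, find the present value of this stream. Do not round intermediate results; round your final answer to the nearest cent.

PV of 3-year annuity: $24,600.00 × [1 − (1+0.106)^−3] / 0.106 = 60536.08187
Perpetuity value at year 3: $1,120.00 / 0.106 = 10566.03774
PV of perpetuity: 10566.03774 / (1+0.106)^3 = 7809.92344
Total PV = 60536.08187 + 7809.92344 = 68346.00531

$68346.01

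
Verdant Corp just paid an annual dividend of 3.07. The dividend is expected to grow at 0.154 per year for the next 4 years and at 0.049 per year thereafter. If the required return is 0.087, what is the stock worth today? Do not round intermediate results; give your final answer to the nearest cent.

121.95

D_1 = 3.54278
D_2 = 4.08837
D_3 = 4.71798
D_4 = 5.44455
Terminal value at year 4: TV = D_4×(1+g_2)/(r−g_2) = 5.71133/0.038 = 150.29810
P_0 = D_1/(1+r)^1 + D_2/(1+r)^2 + D_3/(1+r)^3 + D_4/(1+r)^4 + TV/(1+r)^4
    = 3.25923 + 3.46012 + 3.67339 + 3.89981 + 107.65528 = 121.94782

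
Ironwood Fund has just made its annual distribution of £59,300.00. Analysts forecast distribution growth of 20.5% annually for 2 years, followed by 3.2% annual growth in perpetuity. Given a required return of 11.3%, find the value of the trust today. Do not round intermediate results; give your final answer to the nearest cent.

D_1 = 71456.50000
D_2 = 86105.08250
Terminal value at year 2: TV = D_2×(1+g_2)/(r−g_2) = 88860.44514/0.081 = 1097042.53259
P_0 = D_1/(1+r)^1 + D_2/(1+r)^2 + TV/(1+r)^2
    = 64201.70710 + 69508.58675 + 885590.88304 = 1019301.17689

£1019301.18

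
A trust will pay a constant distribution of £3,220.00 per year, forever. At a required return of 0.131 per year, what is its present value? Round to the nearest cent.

£24580.15

Level perpetuity: PV = C / r = £3,220.00 / 0.131 = £24,580.15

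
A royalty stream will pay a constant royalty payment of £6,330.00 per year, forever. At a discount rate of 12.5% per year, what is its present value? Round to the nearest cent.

Level perpetuity: PV = C / r = £6,330.00 / 0.125 = £50,640.00

£50640.00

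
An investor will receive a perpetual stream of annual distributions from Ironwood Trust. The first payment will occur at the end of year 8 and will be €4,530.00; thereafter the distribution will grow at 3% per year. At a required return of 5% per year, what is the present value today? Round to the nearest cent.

€160969.32

Value at end of year 7: C₁ / (r − g) = €4,530.00 / (0.05 − 0.03) = €226,500.0000
Discount to today: PV = €226,500.0000 / (1 + 0.05)^7 = €226,500.0000 / 1.407100 = €160,969.32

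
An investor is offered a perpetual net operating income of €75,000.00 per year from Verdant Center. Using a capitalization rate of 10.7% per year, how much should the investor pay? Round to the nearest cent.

€700934.58

Level perpetuity: PV = C / r = €75,000.00 / 0.107 = €700,934.58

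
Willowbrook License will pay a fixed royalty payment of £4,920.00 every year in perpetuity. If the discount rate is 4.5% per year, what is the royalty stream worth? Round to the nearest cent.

£109333.33

Level perpetuity: PV = C / r = £4,920.00 / 0.045 = £109,333.33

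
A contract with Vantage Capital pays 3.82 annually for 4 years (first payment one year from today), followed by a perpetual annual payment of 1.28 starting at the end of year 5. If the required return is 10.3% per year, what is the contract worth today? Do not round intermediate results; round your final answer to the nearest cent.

PV of 4-year annuity: 3.82 × [1 − (1+0.103)^−4] / 0.103 = 12.03067
Perpetuity value at year 4: 1.28 / 0.103 = 12.42718
PV of perpetuity: 12.42718 / (1+0.103)^4 = 8.39597
Total PV = 12.03067 + 8.39597 = 20.42663

20.43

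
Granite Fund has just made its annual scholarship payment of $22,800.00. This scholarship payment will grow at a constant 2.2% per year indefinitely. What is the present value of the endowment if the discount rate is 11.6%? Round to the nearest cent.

$247889.36

D₁ = D₀ × (1 + g) = $22,800.00 × 1.022 = $23,301.6000
Growing perpetuity: P = D₁ / (r − g) = $23,301.6000 / (0.116 − 0.022) = $247,889.36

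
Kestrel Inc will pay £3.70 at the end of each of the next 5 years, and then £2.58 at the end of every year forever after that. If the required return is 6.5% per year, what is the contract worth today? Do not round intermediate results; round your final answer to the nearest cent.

PV of 5-year annuity: £3.70 × [1 − (1+0.065)^−5] / 0.065 = 15.37601
Perpetuity value at year 5: £2.58 / 0.065 = 39.69231
PV of perpetuity: 39.69231 / (1+0.065)^5 = 28.97065
Total PV = 15.37601 + 28.97065 = 44.34667

£44.35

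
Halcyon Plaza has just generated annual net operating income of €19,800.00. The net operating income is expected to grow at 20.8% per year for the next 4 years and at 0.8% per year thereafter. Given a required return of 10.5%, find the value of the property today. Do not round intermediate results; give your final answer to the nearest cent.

D_1 = 23918.40000
D_2 = 28893.42720
D_3 = 34903.26006
D_4 = 42163.13815
Terminal value at year 4: TV = D_4×(1+g_2)/(r−g_2) = 42500.44325/0.097 = 438148.89953
P_0 = D_1/(1+r)^1 + D_2/(1+r)^2 + D_3/(1+r)^3 + D_4/(1+r)^4 + TV/(1+r)^4
    = 21645.61086 + 23663.25603 + 25868.97130 + 28280.28718 + 293881.74719 = 393339.87257

€393339.87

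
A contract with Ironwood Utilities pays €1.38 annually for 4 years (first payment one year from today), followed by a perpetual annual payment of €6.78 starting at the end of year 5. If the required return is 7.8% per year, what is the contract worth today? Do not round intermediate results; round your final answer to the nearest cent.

PV of 4-year annuity: €1.38 × [1 − (1+0.078)^−4] / 0.078 = 4.59116
Perpetuity value at year 4: €6.78 / 0.078 = 86.92308
PV of perpetuity: 86.92308 / (1+0.078)^4 = 64.36652
Total PV = 4.59116 + 64.36652 = 68.95768

€68.96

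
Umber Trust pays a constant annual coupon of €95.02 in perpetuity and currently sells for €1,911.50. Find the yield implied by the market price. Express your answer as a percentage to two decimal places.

P = C/r ⇒ r = C/P = €95.02/€1,911.50 = 0.049710

4.97%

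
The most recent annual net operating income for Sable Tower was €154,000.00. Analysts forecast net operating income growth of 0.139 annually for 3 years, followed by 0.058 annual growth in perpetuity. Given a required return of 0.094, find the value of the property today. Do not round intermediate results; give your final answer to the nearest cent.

€5608733.38

D_1 = 175406.00000
D_2 = 199787.43400
D_3 = 227557.88733
Terminal value at year 3: TV = D_3×(1+g_2)/(r−g_2) = 240756.24479/0.036 = 6687673.46641
P_0 = D_1/(1+r)^1 + D_2/(1+r)^2 + D_3/(1+r)^3 + TV/(1+r)^3
    = 160334.55210 + 166929.66622 + 173796.06017 + 5107673.10162 = 5608733.38011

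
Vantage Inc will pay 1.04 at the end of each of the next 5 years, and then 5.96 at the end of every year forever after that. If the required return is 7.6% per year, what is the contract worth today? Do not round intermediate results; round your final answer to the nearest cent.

PV of 5-year annuity: 1.04 × [1 − (1+0.076)^−5] / 0.076 = 4.19657
Perpetuity value at year 5: 5.96 / 0.076 = 78.42105
PV of perpetuity: 78.42105 / (1+0.076)^5 = 54.37150
Total PV = 4.19657 + 54.37150 = 58.56807

58.57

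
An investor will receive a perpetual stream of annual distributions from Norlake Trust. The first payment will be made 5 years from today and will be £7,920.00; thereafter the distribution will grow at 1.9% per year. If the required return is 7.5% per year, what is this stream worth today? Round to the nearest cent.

Value at end of year 4: C₁ / (r − g) = £7,920.00 / (0.075 − 0.019) = £141,428.5714
Discount to today: PV = £141,428.5714 / (1 + 0.075)^4 = £141,428.5714 / 1.335469 = £105,901.79

£105901.79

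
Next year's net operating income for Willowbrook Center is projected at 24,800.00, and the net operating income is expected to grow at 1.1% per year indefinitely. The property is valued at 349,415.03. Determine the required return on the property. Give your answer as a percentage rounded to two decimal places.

8.20%

P = D₁/(r − g) ⇒ r = D₁/P + g = 24,800.0000/349,415.03 + 0.011 = 0.070976 + 0.011 = 0.081976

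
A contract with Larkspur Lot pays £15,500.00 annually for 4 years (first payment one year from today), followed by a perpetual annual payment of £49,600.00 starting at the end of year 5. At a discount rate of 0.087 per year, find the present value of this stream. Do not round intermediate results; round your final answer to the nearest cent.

PV of 4-year annuity: £15,500.00 × [1 − (1+0.087)^−4] / 0.087 = 50548.11031
Perpetuity value at year 4: £49,600.00 / 0.087 = 570114.94253
PV of perpetuity: 570114.94253 / (1+0.087)^4 = 408360.98954
Total PV = 50548.11031 + 408360.98954 = 458909.09985

£458909.10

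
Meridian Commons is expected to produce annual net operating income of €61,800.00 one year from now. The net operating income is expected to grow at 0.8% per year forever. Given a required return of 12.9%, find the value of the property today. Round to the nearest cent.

Growing perpetuity: P = D₁ / (r − g) = €61,800.0000 / (0.129 − 0.008) = €510,743.80

€510743.80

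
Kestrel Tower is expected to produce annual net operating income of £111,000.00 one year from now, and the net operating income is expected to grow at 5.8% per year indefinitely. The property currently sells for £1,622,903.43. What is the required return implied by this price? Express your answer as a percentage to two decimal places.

12.64%

P = D₁/(r − g) ⇒ r = D₁/P + g = £111,000.0000/£1,622,903.43 + 0.058 = 0.068396 + 0.058 = 0.126396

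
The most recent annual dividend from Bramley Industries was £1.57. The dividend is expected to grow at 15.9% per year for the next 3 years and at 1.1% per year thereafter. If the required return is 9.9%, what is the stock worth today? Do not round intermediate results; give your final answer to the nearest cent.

D_1 = 1.81963
D_2 = 2.10895
D_3 = 2.44427
Terminal value at year 3: TV = D_3×(1+g_2)/(r−g_2) = 2.47116/0.088 = 28.08138
P_0 = D_1/(1+r)^1 + D_2/(1+r)^2 + D_3/(1+r)^3 + TV/(1+r)^3
    = 1.65571 + 1.74611 + 1.84144 + 21.15560 = 26.39886

£26.40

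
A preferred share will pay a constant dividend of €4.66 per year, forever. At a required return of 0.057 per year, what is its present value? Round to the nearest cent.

€81.75

Level perpetuity: PV = C / r = €4.66 / 0.057 = €81.75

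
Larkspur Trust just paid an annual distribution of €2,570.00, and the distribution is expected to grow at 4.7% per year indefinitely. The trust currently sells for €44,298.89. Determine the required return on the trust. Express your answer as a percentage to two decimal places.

10.77%

D₁ = €2,570.00 × 1.047 = €2,690.7900
P = D₁/(r − g) ⇒ r = D₁/P + g = €2,690.7900/€44,298.89 + 0.047 = 0.060742 + 0.047 = 0.107742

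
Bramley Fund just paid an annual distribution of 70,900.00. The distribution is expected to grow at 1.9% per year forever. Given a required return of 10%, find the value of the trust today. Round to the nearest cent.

D₁ = D₀ × (1 + g) = 70,900.00 × 1.019 = 72,247.1000
Growing perpetuity: P = D₁ / (r − g) = 72,247.1000 / (0.1 − 0.019) = 891,939.51

891939.51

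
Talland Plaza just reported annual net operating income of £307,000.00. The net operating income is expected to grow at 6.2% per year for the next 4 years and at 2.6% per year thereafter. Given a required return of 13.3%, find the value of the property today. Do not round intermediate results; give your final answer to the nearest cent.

D_1 = 326034.00000
D_2 = 346248.10800
D_3 = 367715.49070
D_4 = 390513.85112
Terminal value at year 4: TV = D_4×(1+g_2)/(r−g_2) = 400667.21125/0.107 = 3744553.37615
P_0 = D_1/(1+r)^1 + D_2/(1+r)^2 + D_3/(1+r)^3 + D_4/(1+r)^4 + TV/(1+r)^4
    = 287761.69462 + 269728.96706 + 252826.26922 + 236982.78721 + 2272377.00631 = 3319676.72441

£3319676.72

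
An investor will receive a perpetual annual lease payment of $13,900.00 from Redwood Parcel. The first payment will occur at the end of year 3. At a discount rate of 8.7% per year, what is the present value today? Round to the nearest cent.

Value at end of year 2: C / r = $13,900.00 / 0.087 = $159,770.1149
Discount to today: PV = $159,770.1149 / (1 + 0.087)^2 = $159,770.1149 / 1.181569 = $135,218.61

$135218.61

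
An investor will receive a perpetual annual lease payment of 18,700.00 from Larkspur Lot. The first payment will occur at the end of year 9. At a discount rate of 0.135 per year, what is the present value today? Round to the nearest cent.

Value at end of year 8: C / r = 18,700.00 / 0.135 = 138,518.5185
Discount to today: PV = 138,518.5185 / (1 + 0.135)^8 = 138,518.5185 / 2.754019 = 50,296.87

50296.87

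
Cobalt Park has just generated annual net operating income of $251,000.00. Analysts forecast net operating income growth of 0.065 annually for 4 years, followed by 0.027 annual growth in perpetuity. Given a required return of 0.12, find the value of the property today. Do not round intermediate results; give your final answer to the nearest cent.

D_1 = 267315.00000
D_2 = 284690.47500
D_3 = 303195.35588
D_4 = 322903.05401
Terminal value at year 4: TV = D_4×(1+g_2)/(r−g_2) = 331621.43647/0.093 = 3565821.89747
P_0 = D_1/(1+r)^1 + D_2/(1+r)^2 + D_3/(1+r)^3 + D_4/(1+r)^4 + TV/(1+r)^4
    = 238674.10714 + 226953.50367 + 215808.46554 + 205210.72839 + 2266144.28022 = 3152791.08496

$3152791.08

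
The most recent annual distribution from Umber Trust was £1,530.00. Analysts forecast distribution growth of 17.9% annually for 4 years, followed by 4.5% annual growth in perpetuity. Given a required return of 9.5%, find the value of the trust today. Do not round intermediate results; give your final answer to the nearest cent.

D_1 = 1803.87000
D_2 = 2126.76273
D_3 = 2507.45326
D_4 = 2956.28739
Terminal value at year 4: TV = D_4×(1+g_2)/(r−g_2) = 3089.32032/0.05 = 61786.40649
P_0 = D_1/(1+r)^1 + D_2/(1+r)^2 + D_3/(1+r)^3 + D_4/(1+r)^4 + TV/(1+r)^4
    = 1647.36986 + 1773.74344 + 1909.81143 + 2056.31751 + 42977.03604 = 50364.27829

£50364.28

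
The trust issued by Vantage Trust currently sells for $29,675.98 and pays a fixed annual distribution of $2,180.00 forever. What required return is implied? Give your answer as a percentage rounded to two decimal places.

7.35%

P = C/r ⇒ r = C/P = $2,180.00/$29,675.98 = 0.073460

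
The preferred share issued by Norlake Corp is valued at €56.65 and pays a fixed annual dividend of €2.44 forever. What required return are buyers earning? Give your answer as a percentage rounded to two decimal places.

P = C/r ⇒ r = C/P = €2.44/€56.65 = 0.043071

4.31%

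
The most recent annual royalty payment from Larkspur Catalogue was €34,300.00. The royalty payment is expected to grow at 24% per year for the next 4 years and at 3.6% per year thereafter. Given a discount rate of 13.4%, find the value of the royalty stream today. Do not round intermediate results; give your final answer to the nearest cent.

€690798.18

D_1 = 42532.00000
D_2 = 52739.68000
D_3 = 65397.20320
D_4 = 81092.53197
Terminal value at year 4: TV = D_4×(1+g_2)/(r−g_2) = 84011.86312/0.098 = 857263.90938
P_0 = D_1/(1+r)^1 + D_2/(1+r)^2 + D_3/(1+r)^3 + D_4/(1+r)^4 + TV/(1+r)^4
    = 37506.17284 + 41012.04085 + 44845.61786 + 49037.53628 + 518396.81212 = 690798.17995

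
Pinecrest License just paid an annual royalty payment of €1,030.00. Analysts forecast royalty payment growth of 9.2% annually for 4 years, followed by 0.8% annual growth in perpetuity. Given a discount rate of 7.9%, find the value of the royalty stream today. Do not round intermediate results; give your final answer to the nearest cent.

D_1 = 1124.76000
D_2 = 1228.23792
D_3 = 1341.23581
D_4 = 1464.62950
Terminal value at year 4: TV = D_4×(1+g_2)/(r−g_2) = 1476.34654/0.071 = 20793.61323
P_0 = D_1/(1+r)^1 + D_2/(1+r)^2 + D_3/(1+r)^3 + D_4/(1+r)^4 + TV/(1+r)^4
    = 1042.40964 + 1054.96879 + 1067.67926 + 1080.54286 + 15340.66488 = 19586.26543

€19586.27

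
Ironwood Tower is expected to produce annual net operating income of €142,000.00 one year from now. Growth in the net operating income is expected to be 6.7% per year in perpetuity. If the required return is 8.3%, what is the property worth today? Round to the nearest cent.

Growing perpetuity: P = D₁ / (r − g) = €142,000.0000 / (0.083 − 0.067) = €8,875,000.00

€8875000.00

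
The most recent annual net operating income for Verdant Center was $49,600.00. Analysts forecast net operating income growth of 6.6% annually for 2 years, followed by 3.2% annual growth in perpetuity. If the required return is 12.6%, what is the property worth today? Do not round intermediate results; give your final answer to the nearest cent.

D_1 = 52873.60000
D_2 = 56363.25760
Terminal value at year 2: TV = D_2×(1+g_2)/(r−g_2) = 58166.88184/0.094 = 618796.61535
P_0 = D_1/(1+r)^1 + D_2/(1+r)^2 + TV/(1+r)^2
    = 46957.01599 + 44454.86593 + 488057.67705 = 579469.55897

$579469.56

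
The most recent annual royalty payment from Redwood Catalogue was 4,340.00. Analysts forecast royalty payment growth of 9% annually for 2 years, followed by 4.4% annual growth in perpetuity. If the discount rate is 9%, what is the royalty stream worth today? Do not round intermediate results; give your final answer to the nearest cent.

107179.13

D_1 = 4730.60000
D_2 = 5156.35400
Terminal value at year 2: TV = D_2×(1+g_2)/(r−g_2) = 5383.23358/0.046 = 117026.81687
P_0 = D_1/(1+r)^1 + D_2/(1+r)^2 + TV/(1+r)^2
    = 4340.00000 + 4340.00000 + 98499.13043 = 107179.13043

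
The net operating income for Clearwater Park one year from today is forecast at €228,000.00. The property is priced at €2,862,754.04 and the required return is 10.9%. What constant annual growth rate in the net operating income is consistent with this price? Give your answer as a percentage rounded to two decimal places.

P = D₁/(r−g) ⇒ g = r − D₁/P = 0.109 − €228,000.00/€2,862,754.04 = 0.029356

2.94%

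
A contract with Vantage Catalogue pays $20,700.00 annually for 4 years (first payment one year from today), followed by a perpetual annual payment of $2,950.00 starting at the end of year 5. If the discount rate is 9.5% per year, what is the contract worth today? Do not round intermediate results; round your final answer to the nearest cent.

$87932.17

PV of 4-year annuity: $20,700.00 × [1 − (1+0.095)^−4] / 0.095 = 66332.75921
Perpetuity value at year 4: $2,950.00 / 0.095 = 31052.63158
PV of perpetuity: 31052.63158 / (1+0.095)^4 = 21599.41227
Total PV = 66332.75921 + 21599.41227 = 87932.17148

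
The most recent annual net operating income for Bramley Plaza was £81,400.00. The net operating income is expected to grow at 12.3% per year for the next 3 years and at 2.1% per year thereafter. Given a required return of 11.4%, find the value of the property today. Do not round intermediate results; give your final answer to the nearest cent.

D_1 = 91412.20000
D_2 = 102655.90060
D_3 = 115282.57637
Terminal value at year 3: TV = D_3×(1+g_2)/(r−g_2) = 117703.51048/0.093 = 1265629.14492
P_0 = D_1/(1+r)^1 + D_2/(1+r)^2 + D_3/(1+r)^3 + TV/(1+r)^3
    = 82057.63016 + 82720.57331 + 83388.87238 + 915484.28710 = 1163651.36295

£1163651.36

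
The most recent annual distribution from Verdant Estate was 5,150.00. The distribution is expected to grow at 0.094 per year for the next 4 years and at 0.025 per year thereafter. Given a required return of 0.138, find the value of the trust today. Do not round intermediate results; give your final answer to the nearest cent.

D_1 = 5634.10000
D_2 = 6163.70540
D_3 = 6743.09371
D_4 = 7376.94452
Terminal value at year 4: TV = D_4×(1+g_2)/(r−g_2) = 7561.36813/0.113 = 66914.76220
P_0 = D_1/(1+r)^1 + D_2/(1+r)^2 + D_3/(1+r)^3 + D_4/(1+r)^4 + TV/(1+r)^4
    = 4950.87873 + 4759.45636 + 4575.43520 + 4398.52909 + 39898.16212 = 58582.46151

58582.46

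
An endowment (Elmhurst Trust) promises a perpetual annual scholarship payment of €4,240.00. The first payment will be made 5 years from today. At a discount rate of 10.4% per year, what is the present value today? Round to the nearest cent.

Value at end of year 4: C / r = €4,240.00 / 0.104 = €40,769.2308
Discount to today: PV = €40,769.2308 / (1 + 0.104)^4 = €40,769.2308 / 1.485512 = €27,444.56

€27444.56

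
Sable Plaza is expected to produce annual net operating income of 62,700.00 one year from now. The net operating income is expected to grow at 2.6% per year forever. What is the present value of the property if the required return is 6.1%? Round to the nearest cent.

Growing perpetuity: P = D₁ / (r − g) = 62,700.0000 / (0.061 − 0.026) = 1,791,428.57

1791428.57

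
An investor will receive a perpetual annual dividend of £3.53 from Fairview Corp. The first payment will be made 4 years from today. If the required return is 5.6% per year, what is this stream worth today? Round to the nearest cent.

£53.53

Value at end of year 3: C / r = £3.53 / 0.056 = £63.0357
Discount to today: PV = £63.0357 / (1 + 0.056)^3 = £63.0357 / 1.177584 = £53.53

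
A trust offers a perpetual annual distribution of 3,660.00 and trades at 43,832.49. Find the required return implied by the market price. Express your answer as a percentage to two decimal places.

8.35%

P = C/r ⇒ r = C/P = 3,660.00/43,832.49 = 0.083500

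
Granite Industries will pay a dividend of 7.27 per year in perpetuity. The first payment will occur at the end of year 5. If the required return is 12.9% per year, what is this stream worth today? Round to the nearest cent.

Value at end of year 4: C / r = 7.27 / 0.129 = 56.3566
Discount to today: PV = 56.3566 / (1 + 0.129)^4 = 56.3566 / 1.624710 = 34.69

34.69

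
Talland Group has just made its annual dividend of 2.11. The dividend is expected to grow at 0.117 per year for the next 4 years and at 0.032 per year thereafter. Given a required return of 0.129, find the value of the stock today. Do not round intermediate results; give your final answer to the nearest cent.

29.73

D_1 = 2.35687
D_2 = 2.63262
D_3 = 2.94064
D_4 = 3.28470
Terminal value at year 4: TV = D_4×(1+g_2)/(r−g_2) = 3.38981/0.097 = 34.94645
P_0 = D_1/(1+r)^1 + D_2/(1+r)^2 + D_3/(1+r)^3 + D_4/(1+r)^4 + TV/(1+r)^4
    = 2.08757 + 2.06538 + 2.04343 + 2.02171 + 21.50935 = 29.72745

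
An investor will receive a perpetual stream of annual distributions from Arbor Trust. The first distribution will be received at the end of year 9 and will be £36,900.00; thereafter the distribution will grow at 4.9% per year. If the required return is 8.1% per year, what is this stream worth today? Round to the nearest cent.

£618401.93

Value at end of year 8: C₁ / (r − g) = £36,900.00 / (0.081 − 0.049) = £1,153,125.0000
Discount to today: PV = £1,153,125.0000 / (1 + 0.081)^8 = £1,153,125.0000 / 1.864685 = £618,401.93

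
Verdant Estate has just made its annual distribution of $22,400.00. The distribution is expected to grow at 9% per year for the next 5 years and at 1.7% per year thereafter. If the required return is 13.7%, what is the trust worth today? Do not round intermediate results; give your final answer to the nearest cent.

$252568.57

D_1 = 24416.00000
D_2 = 26613.44000
D_3 = 29008.64960
D_4 = 31619.42806
D_5 = 34465.17659
Terminal value at year 5: TV = D_5×(1+g_2)/(r−g_2) = 35051.08459/0.12 = 292092.37160
P_0 = D_1/(1+r)^1 + D_2/(1+r)^2 + D_3/(1+r)^3 + D_4/(1+r)^4 + D_5/(1+r)^5 + TV/(1+r)^5
    = 21474.05453 + 20586.38473 + 19735.40840 + 18919.60876 + 18137.53170 + 153715.58120 = 252568.56932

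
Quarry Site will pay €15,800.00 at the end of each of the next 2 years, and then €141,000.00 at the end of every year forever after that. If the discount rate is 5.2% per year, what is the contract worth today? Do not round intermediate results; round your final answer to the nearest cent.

PV of 2-year annuity: €15,800.00 × [1 − (1+0.052)^−2] / 0.052 = 29295.63822
Perpetuity value at year 2: €141,000.00 / 0.052 = 2711538.46154
PV of perpetuity: 2711538.46154 / (1+0.052)^2 = 2450102.70274
Total PV = 29295.63822 + 2450102.70274 = 2479398.34096

€2479398.34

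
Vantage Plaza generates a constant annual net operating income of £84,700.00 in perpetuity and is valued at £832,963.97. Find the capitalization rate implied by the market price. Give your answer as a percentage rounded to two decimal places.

10.17%

P = C/r ⇒ r = C/P = £84,700.00/£832,963.97 = 0.101685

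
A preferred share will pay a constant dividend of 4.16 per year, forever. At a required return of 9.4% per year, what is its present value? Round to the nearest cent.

44.26

Level perpetuity: PV = C / r = 4.16 / 0.094 = 44.26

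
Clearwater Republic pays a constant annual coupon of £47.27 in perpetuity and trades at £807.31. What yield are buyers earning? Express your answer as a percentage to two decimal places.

5.86%

P = C/r ⇒ r = C/P = £47.27/£807.31 = 0.058552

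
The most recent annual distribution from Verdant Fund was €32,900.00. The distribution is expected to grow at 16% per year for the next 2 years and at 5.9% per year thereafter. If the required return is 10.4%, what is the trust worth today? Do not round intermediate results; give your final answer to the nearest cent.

D_1 = 38164.00000
D_2 = 44270.24000
Terminal value at year 2: TV = D_2×(1+g_2)/(r−g_2) = 46882.18416/0.045 = 1041826.31467
P_0 = D_1/(1+r)^1 + D_2/(1+r)^2 + TV/(1+r)^2
    = 34568.84058 + 36322.33249 + 854785.55801 = 925676.73108

€925676.73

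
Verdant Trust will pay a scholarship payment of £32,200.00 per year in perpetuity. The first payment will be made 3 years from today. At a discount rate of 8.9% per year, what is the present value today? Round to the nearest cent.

£305077.45

Value at end of year 2: C / r = £32,200.00 / 0.089 = £361,797.7528
Discount to today: PV = £361,797.7528 / (1 + 0.089)^2 = £361,797.7528 / 1.185921 = £305,077.45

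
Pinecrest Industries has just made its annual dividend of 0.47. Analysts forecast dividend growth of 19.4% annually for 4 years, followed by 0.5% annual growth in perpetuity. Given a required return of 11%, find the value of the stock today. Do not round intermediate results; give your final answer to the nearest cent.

D_1 = 0.56118
D_2 = 0.67005
D_3 = 0.80004
D_4 = 0.95525
Terminal value at year 4: TV = D_4×(1+g_2)/(r−g_2) = 0.96002/0.105 = 9.14307
P_0 = D_1/(1+r)^1 + D_2/(1+r)^2 + D_3/(1+r)^3 + D_4/(1+r)^4 + TV/(1+r)^4
    = 0.50557 + 0.54383 + 0.58498 + 0.62925 + 6.02282 = 8.28645

8.29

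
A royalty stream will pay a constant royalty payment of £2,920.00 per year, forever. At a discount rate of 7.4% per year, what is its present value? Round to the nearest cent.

Level perpetuity: PV = C / r = £2,920.00 / 0.074 = £39,459.46

£39459.46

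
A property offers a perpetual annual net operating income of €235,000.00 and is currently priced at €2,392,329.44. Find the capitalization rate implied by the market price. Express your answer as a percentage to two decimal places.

P = C/r ⇒ r = C/P = €235,000.00/€2,392,329.44 = 0.098231

9.82%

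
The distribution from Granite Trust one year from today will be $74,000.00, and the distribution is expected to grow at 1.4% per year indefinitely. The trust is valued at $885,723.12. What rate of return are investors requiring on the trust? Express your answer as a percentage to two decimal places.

9.75%

P = D₁/(r − g) ⇒ r = D₁/P + g = $74,000.0000/$885,723.12 + 0.014 = 0.083548 + 0.014 = 0.097548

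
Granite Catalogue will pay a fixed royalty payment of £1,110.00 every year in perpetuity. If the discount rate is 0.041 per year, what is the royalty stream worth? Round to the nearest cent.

£27073.17

Level perpetuity: PV = C / r = £1,110.00 / 0.041 = £27,073.17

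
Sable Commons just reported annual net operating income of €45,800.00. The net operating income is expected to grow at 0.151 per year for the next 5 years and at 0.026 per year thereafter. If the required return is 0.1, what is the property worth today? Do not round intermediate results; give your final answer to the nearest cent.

€1059406.23

D_1 = 52715.80000
D_2 = 60675.88580
D_3 = 69837.94456
D_4 = 80383.47418
D_5 = 92521.37879
Terminal value at year 5: TV = D_5×(1+g_2)/(r−g_2) = 94926.93463/0.074 = 1282796.41397
P_0 = D_1/(1+r)^1 + D_2/(1+r)^2 + D_3/(1+r)^3 + D_4/(1+r)^4 + D_5/(1+r)^5 + TV/(1+r)^5
    = 47923.45455 + 50145.36017 + 52470.28141 + 54902.99446 + 57448.49693 + 796515.64658 = 1059406.23408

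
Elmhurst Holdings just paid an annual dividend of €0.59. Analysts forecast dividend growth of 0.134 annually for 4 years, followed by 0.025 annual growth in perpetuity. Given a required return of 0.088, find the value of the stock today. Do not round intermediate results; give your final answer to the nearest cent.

D_1 = 0.66906
D_2 = 0.75871
D_3 = 0.86038
D_4 = 0.97567
Terminal value at year 4: TV = D_4×(1+g_2)/(r−g_2) = 1.00006/0.063 = 15.87404
P_0 = D_1/(1+r)^1 + D_2/(1+r)^2 + D_3/(1+r)^3 + D_4/(1+r)^4 + TV/(1+r)^4
    = 0.61494 + 0.64094 + 0.66804 + 0.69629 + 11.32849 = 13.94871

€13.95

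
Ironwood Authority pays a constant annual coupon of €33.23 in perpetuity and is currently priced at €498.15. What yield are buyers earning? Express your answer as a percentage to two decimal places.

6.67%

P = C/r ⇒ r = C/P = €33.23/€498.15 = 0.066707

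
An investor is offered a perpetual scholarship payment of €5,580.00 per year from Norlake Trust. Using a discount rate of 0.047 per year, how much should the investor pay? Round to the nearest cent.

Level perpetuity: PV = C / r = €5,580.00 / 0.047 = €118,723.40

€118723.40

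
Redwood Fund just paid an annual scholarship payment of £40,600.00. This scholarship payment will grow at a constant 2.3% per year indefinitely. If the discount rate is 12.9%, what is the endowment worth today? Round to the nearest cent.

D₁ = D₀ × (1 + g) = £40,600.00 × 1.023 = £41,533.8000
Growing perpetuity: P = D₁ / (r − g) = £41,533.8000 / (0.129 − 0.023) = £391,828.30

£391828.30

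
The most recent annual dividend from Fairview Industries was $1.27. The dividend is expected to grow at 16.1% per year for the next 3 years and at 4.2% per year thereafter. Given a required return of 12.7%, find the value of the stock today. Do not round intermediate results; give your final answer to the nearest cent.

D_1 = 1.47447
D_2 = 1.71186
D_3 = 1.98747
Terminal value at year 3: TV = D_3×(1+g_2)/(r−g_2) = 2.07094/0.085 = 24.36403
P_0 = D_1/(1+r)^1 + D_2/(1+r)^2 + D_3/(1+r)^3 + TV/(1+r)^3
    = 1.30831 + 1.34778 + 1.38844 + 17.02070 = 21.06524

$21.07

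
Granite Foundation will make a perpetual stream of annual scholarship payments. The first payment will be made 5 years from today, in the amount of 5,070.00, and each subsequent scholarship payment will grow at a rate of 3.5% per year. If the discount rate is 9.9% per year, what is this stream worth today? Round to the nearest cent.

Value at end of year 4: C₁ / (r − g) = 5,070.00 / (0.099 − 0.035) = 79,218.7500
Discount to today: PV = 79,218.7500 / (1 + 0.099)^4 = 79,218.7500 / 1.458783 = 54,304.67

54304.67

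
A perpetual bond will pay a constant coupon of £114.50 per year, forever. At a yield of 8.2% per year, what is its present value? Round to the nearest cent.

Level perpetuity: PV = C / r = £114.50 / 0.082 = £1,396.34

£1396.34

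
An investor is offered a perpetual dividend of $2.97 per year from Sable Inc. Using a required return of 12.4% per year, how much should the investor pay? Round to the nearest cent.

Level perpetuity: PV = C / r = $2.97 / 0.124 = $23.95

$23.95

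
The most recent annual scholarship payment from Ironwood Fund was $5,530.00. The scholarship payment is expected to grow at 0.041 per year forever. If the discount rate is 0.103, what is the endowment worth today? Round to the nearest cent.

D₁ = D₀ × (1 + g) = $5,530.00 × 1.041 = $5,756.7300
Growing perpetuity: P = D₁ / (r − g) = $5,756.7300 / (0.103 − 0.041) = $92,850.48

$92850.48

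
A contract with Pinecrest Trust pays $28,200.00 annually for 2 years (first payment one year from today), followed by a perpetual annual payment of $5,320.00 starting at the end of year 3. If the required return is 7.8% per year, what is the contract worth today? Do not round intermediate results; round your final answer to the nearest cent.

PV of 2-year annuity: $28,200.00 × [1 − (1+0.078)^−2] / 0.078 = 50426.30309
Perpetuity value at year 2: $5,320.00 / 0.078 = 68205.12821
PV of perpetuity: 68205.12821 / (1+0.078)^2 = 58692.08096
Total PV = 50426.30309 + 58692.08096 = 109118.38405

$109118.38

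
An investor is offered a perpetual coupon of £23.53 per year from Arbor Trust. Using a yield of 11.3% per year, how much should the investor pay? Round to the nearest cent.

£208.23

Level perpetuity: PV = C / r = £23.53 / 0.113 = £208.23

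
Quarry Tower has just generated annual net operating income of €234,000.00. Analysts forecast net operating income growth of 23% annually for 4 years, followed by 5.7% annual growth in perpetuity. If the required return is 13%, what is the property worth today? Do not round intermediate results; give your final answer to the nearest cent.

D_1 = 287820.00000
D_2 = 354018.60000
D_3 = 435442.87800
D_4 = 535594.73994
Terminal value at year 4: TV = D_4×(1+g_2)/(r−g_2) = 566123.64012/0.073 = 7755118.35776
P_0 = D_1/(1+r)^1 + D_2/(1+r)^2 + D_3/(1+r)^3 + D_4/(1+r)^4 + TV/(1+r)^4
    = 254707.96460 + 277248.49244 + 301783.75726 + 328490.28445 + 4756359.32419 = 5918589.82294

€5918589.82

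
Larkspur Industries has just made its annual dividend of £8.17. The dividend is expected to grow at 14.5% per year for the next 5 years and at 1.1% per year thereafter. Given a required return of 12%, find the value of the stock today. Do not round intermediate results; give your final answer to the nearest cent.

£128.29

D_1 = 9.35465
D_2 = 10.71107
D_3 = 12.26418
D_4 = 14.04249
D_5 = 16.07865
Terminal value at year 5: TV = D_5×(1+g_2)/(r−g_2) = 16.25551/0.109 = 149.13314
P_0 = D_1/(1+r)^1 + D_2/(1+r)^2 + D_3/(1+r)^3 + D_4/(1+r)^4 + D_5/(1+r)^5 + TV/(1+r)^5
    = 8.35237 + 8.53880 + 8.72940 + 8.92425 + 9.12346 + 84.62215 = 128.29043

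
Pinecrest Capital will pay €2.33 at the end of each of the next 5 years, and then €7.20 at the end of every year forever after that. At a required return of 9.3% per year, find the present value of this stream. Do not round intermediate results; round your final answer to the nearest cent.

€58.62

PV of 5-year annuity: €2.33 × [1 − (1+0.093)^−5] / 0.093 = 8.99278
Perpetuity value at year 5: €7.20 / 0.093 = 77.41935
PV of perpetuity: 77.41935 / (1+0.093)^5 = 49.63051
Total PV = 8.99278 + 49.63051 = 58.62329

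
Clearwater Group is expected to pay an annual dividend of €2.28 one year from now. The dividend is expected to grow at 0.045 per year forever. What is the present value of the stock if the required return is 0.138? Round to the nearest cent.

Growing perpetuity: P = D₁ / (r − g) = €2.2800 / (0.138 − 0.045) = €24.52

€24.52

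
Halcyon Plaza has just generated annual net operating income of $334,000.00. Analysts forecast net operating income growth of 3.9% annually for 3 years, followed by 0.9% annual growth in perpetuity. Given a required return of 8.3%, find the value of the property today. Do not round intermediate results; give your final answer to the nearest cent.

$4944071.15

D_1 = 347026.00000
D_2 = 360560.01400
D_3 = 374621.85455
Terminal value at year 3: TV = D_3×(1+g_2)/(r−g_2) = 377993.45124/0.074 = 5108019.61131
P_0 = D_1/(1+r)^1 + D_2/(1+r)^2 + D_3/(1+r)^3 + TV/(1+r)^3
    = 320430.28624 + 307411.88126 + 294922.38655 + 4021306.59494 = 4944071.14899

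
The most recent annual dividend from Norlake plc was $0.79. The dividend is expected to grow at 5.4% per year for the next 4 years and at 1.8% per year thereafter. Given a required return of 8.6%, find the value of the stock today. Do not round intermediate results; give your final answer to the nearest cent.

$13.43

D_1 = 0.83266
D_2 = 0.87762
D_3 = 0.92502
D_4 = 0.97497
Terminal value at year 4: TV = D_4×(1+g_2)/(r−g_2) = 0.99252/0.068 = 14.59582
P_0 = D_1/(1+r)^1 + D_2/(1+r)^2 + D_3/(1+r)^3 + D_4/(1+r)^4 + TV/(1+r)^4
    = 0.76672 + 0.74413 + 0.72220 + 0.70092 + 10.49323 = 13.42721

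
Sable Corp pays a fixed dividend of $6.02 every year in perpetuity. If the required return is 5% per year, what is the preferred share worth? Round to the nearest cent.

$120.40

Level perpetuity: PV = C / r = $6.02 / 0.05 = $120.40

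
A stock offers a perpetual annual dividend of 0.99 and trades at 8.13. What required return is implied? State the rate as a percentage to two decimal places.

12.18%

P = C/r ⇒ r = C/P = 0.99/8.13 = 0.121771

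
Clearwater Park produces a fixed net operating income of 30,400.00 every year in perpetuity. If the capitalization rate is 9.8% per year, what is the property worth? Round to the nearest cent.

310204.08

Level perpetuity: PV = C / r = 30,400.00 / 0.098 = 310,204.08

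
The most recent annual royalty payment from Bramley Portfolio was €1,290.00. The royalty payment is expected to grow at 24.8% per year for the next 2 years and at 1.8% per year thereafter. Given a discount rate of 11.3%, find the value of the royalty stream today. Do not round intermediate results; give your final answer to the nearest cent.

D_1 = 1609.92000
D_2 = 2009.18016
Terminal value at year 2: TV = D_2×(1+g_2)/(r−g_2) = 2045.34540/0.095 = 21529.95161
P_0 = D_1/(1+r)^1 + D_2/(1+r)^2 + TV/(1+r)^2
    = 1446.46900 + 1621.91673 + 17380.11817 = 20448.50390

€20448.50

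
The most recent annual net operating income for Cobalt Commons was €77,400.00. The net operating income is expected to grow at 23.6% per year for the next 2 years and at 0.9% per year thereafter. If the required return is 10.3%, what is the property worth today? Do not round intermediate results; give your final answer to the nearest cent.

€1227178.41

D_1 = 95666.40000
D_2 = 118243.67040
Terminal value at year 2: TV = D_2×(1+g_2)/(r−g_2) = 119307.86343/0.094 = 1269232.58972
P_0 = D_1/(1+r)^1 + D_2/(1+r)^2 + TV/(1+r)^2
    = 86732.91024 + 97191.18501 + 1043254.31566 = 1227178.41091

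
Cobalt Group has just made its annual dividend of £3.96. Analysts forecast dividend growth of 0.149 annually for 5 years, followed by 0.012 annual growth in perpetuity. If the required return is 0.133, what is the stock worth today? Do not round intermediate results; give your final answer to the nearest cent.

£56.18

D_1 = 4.55004
D_2 = 5.22800
D_3 = 6.00697
D_4 = 6.90201
D_5 = 7.93040
Terminal value at year 5: TV = D_5×(1+g_2)/(r−g_2) = 8.02557/0.121 = 66.32702
P_0 = D_1/(1+r)^1 + D_2/(1+r)^2 + D_3/(1+r)^3 + D_4/(1+r)^4 + D_5/(1+r)^5 + TV/(1+r)^5
    = 4.01592 + 4.07263 + 4.13015 + 4.18847 + 4.24762 + 35.52556 = 56.18036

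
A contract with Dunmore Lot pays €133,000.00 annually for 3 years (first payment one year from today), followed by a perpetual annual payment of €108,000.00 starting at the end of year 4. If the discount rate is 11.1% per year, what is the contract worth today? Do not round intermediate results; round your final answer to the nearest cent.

PV of 3-year annuity: €133,000.00 × [1 − (1+0.111)^−3] / 0.111 = 324449.61335
Perpetuity value at year 3: €108,000.00 / 0.111 = 972972.97297
PV of perpetuity: 972972.97297 / (1+0.111)^3 = 709510.12905
Total PV = 324449.61335 + 709510.12905 = 1033959.74240

€1033959.74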